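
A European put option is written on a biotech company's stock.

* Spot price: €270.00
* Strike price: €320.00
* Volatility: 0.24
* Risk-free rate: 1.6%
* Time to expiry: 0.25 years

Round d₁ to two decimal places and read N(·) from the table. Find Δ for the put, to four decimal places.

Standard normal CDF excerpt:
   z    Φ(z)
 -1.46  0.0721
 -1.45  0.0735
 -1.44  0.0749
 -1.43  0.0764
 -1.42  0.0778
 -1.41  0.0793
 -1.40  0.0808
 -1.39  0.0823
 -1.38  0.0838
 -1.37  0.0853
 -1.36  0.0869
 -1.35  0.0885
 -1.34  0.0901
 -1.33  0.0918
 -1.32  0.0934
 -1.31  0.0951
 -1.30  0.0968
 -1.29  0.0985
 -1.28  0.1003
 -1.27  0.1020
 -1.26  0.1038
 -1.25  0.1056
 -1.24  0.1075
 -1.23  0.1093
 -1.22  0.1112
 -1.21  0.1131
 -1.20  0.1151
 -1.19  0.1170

-0.9066

T = 0.25;  σ√T = 0.1200
d₁ = [ln(270/320) + (0.016 + ½·0.24²)·0.25] / (σ√T) = (-0.1699 + 0.0112) / 0.1200 = -1.3225 → -1.32
N(d₁) = N(-1.32) = 0.0934
Δ_put = N(d₁) − 1 = 0.0934 − 1 = -0.9066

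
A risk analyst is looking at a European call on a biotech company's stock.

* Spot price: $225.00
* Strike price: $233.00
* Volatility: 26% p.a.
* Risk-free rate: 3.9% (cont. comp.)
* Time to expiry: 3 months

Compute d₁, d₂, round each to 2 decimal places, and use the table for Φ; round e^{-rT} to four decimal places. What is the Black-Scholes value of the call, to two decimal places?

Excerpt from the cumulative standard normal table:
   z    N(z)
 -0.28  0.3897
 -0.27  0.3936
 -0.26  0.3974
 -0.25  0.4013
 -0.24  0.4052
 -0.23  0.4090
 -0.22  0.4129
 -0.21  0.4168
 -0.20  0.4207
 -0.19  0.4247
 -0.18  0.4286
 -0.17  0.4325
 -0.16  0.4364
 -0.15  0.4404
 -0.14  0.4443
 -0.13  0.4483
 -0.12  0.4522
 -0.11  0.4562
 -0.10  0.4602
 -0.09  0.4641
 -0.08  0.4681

$9.17

σ√T = 0.26 × 0.5000 = 0.1300
d₁ = [ln(225/233) + (0.039 + ½·0.26²)·0.25] / (σ√T) = (-0.0349 + 0.0182) / 0.1300 = -0.1288 ⇒ -0.13
d₂ = -0.1288 − 0.1300 = -0.2588 ⇒ -0.26
exp(−rT) = exp(−0.039·0.25) = 0.9903
N(d₁) = N(-0.13) = 0.4483;  N(d₂) = N(-0.26) = 0.3974
C = 225·0.4483 − 233·0.9903·0.3974 = 100.8675 − 91.6960 = 9.1715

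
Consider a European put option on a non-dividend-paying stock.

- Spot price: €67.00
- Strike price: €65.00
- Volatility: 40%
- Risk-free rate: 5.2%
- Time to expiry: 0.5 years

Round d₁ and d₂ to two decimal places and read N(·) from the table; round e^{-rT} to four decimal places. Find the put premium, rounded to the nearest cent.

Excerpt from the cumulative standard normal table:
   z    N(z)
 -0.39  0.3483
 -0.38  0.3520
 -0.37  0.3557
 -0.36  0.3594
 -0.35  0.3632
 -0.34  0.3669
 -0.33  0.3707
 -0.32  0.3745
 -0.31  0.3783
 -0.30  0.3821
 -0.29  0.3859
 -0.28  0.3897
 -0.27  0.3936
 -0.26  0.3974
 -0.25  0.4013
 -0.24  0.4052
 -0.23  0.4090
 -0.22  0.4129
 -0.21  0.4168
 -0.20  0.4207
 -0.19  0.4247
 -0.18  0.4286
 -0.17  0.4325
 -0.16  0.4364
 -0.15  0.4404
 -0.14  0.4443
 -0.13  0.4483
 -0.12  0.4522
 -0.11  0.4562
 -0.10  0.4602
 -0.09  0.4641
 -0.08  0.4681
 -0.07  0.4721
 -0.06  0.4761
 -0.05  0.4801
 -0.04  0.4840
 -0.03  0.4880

σ√T = 0.4 × 0.7071 = 0.2828
d₁ = [ln(67/65) + (0.052 + 0.4²/2)·0.5] / 0.2828 = [0.0303 + 0.0660] / 0.2828 = 0.3405 → 0.34
d₂ = d₁ − σ√T = 0.3405 − 0.2828 = 0.0576 → 0.06
e^(−rT) = e^(−0.052·0.5) = 0.9743
N(−d₂) = N(-0.06) = 0.4761;  N(−d₁) = N(-0.34) = 0.3669
P = 65·0.9743·0.4761 − 67·0.3669 = 30.1512 − 24.5823 = 5.5689

€5.57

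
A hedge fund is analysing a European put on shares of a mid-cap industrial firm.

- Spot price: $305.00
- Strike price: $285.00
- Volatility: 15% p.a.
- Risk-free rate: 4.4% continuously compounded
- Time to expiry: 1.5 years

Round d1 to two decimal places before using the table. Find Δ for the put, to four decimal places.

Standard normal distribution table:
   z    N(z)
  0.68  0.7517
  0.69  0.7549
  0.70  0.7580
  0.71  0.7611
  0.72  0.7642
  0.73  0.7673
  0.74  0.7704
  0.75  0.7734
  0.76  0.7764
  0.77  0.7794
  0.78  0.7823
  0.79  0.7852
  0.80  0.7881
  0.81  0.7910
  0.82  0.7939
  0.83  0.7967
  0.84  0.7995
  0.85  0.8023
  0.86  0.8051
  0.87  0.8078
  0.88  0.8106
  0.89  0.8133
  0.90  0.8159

σ√T = 0.15·√1.5 = 0.1837
d₁ = [ln(305/285) + (0.044 + ½·0.15²)·1.5] / (σ√T) = (0.0678 + 0.0829) / 0.1837 = 0.8203 which rounds to 0.82
N(d₁) = N(0.82) = 0.7939
Δ_put = N(d₁) − 1 = 0.7939 − 1 = -0.2061

-0.2061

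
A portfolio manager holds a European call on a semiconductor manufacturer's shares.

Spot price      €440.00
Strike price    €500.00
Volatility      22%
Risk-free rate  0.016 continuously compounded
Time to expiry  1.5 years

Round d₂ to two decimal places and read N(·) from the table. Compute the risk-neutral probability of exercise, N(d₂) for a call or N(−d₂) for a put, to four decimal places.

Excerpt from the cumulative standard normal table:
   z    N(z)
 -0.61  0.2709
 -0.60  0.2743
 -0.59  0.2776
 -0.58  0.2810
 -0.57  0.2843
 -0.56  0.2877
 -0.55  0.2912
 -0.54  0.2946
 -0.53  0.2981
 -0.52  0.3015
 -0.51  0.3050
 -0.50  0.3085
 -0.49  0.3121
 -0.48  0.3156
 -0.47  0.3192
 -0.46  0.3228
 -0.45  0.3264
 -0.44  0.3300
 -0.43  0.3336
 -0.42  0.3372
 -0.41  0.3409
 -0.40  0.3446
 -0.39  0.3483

σ√T = 0.22·√1.5 = 0.2694
d₁ = [ln(440/500) + (0.016 + 0.22²/2)·1.5] / 0.2694 = [-0.1278 + 0.0603] / 0.2694 = -0.2506 → -0.25
d₂ = d₁ − σ√T = -0.2506 − 0.2694 = -0.5201 → -0.52
Pr(exercise) under Q = N(d₂) = 0.3015

0.3015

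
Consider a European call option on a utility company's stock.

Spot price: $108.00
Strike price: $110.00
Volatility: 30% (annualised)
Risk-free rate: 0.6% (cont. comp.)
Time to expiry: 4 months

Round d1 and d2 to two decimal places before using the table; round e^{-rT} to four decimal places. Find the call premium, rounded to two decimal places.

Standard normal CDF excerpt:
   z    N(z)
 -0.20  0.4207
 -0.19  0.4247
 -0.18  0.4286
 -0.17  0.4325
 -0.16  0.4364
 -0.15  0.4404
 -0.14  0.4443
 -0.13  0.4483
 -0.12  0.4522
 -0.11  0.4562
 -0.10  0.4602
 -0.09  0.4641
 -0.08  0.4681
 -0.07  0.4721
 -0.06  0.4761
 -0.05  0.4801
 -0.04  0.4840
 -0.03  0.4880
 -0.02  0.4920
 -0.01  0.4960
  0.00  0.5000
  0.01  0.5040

$6.52

σ√T = 0.3 × 0.5774 = 0.1732
d₁ = [ln(108/110) + (0.006 + ½·0.3²)·0.3333] / (σ√T) = (-0.0183 + 0.0170) / 0.1732 = -0.0078 ≈ -0.01
d₂ = -0.0078 − 0.1732 = -0.1810 ≈ -0.18
exp(−rT) = exp(−0.006·0.3333) = 0.9980
N(d₁) = N(-0.01) = 0.4960;  N(d₂) = N(-0.18) = 0.4286
C = 108·0.4960 − 110·0.9980·0.4286 = 53.5680 − 47.0517 = 6.5163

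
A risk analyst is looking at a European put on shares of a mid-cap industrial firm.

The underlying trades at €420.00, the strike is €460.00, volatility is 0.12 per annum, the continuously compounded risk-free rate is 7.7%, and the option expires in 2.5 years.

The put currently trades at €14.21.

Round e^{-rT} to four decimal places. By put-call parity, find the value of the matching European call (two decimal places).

e^(−rT) = e^(−0.077·2.5) = 0.8249
Put-call parity: C − P = S − K·e^(−rT) = 420 − 460·0.8249 = 420 − 379.4540 = 40.5460
C = P + (C − P) = 14.21 + (40.5460) = 54.7560

€54.76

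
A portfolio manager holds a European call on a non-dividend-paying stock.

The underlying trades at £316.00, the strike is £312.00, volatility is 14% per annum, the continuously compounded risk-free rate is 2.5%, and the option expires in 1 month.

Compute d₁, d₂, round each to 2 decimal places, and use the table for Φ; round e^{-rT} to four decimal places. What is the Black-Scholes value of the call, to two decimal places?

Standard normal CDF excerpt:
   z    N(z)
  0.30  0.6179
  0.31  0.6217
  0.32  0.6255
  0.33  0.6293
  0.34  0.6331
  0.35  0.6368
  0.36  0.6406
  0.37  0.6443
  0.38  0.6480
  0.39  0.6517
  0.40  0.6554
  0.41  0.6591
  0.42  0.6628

£7.67

σ√T = 0.14·√0.08333 = 0.0404
d₁ = [ln(316/312) + (0.025 + 0.14²/2)·0.08333] / 0.0404 = [0.0127 + 0.0029] / 0.0404 = 0.3870 → 0.39
d₂ = d₁ − σ√T = 0.3870 − 0.0404 = 0.3466 → 0.35
exp(−rT) = exp(−0.025·0.08333) = 0.9979
N(d₁) = N(0.39) = 0.6517;  N(d₂) = N(0.35) = 0.6368
C = 316·0.6517 − 312·0.9979·0.6368 = 205.9372 − 198.2644 = 7.6728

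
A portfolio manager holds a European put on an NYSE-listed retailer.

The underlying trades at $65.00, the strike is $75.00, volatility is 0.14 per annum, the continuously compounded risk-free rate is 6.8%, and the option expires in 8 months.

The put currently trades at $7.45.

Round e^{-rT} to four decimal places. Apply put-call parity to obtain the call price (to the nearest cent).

$0.77

exp(−rT) = exp(−0.068·0.6667) = 0.9557
Put-call parity: C − P = S − K·e^(−rT) = 65 − 75·0.9557 = 65 − 71.6775 = -6.6775
C = P + (C − P) = 7.45 + (-6.6775) = 0.7725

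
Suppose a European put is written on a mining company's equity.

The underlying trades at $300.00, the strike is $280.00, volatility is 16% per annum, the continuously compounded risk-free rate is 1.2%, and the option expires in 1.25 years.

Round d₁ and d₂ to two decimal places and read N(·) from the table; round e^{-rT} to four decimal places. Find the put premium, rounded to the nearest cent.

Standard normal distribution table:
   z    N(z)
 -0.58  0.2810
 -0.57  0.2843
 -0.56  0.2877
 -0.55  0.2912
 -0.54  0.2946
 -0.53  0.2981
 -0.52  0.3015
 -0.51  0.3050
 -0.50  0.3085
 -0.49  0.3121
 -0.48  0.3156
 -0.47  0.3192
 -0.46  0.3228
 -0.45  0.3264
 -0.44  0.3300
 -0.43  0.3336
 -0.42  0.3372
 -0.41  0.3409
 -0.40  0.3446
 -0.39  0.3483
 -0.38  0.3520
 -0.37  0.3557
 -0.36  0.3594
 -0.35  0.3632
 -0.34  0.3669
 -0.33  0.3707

$10.78

σ√T = 0.16 × 1.1180 = 0.1789
d₁ = [ln(300/280) + (0.012 + 0.16²/2)·1.25] / 0.1789 = [0.0690 + 0.0310] / 0.1789 = 0.5590 → 0.56
d₂ = d₁ − σ√T = 0.5590 − 0.1789 = 0.3801 → 0.38
exp(−rT) = exp(−0.012·1.25) = 0.9851
N(−d₂) = N(-0.38) = 0.3520;  N(−d₁) = N(-0.56) = 0.2877
P = 280·0.9851·0.3520 − 300·0.2877 = 97.0915 − 86.3100 = 10.7815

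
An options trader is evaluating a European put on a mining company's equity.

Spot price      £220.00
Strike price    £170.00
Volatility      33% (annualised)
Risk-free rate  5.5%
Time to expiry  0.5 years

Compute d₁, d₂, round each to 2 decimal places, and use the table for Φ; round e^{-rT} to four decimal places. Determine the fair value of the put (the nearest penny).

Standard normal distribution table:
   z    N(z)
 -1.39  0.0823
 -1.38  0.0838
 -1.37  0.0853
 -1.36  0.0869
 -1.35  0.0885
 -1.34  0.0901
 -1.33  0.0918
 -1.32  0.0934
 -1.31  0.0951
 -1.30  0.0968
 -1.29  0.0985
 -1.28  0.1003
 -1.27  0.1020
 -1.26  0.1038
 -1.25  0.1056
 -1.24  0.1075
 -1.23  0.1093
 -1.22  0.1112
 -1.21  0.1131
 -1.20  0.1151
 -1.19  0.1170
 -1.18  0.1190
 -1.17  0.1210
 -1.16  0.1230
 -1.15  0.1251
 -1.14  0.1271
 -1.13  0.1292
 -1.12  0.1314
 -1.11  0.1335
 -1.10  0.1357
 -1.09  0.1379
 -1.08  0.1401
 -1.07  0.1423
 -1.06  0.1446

£2.26

σ√T = 0.33 × 0.7071 = 0.2333
d₁ = [ln(220/170) + (0.055 + 0.33²/2)·0.5] / 0.2333 = [0.2578 + 0.0547] / 0.2333 = 1.3394 ≈ 1.34
d₂ = d₁ − σ√T = 1.3394 − 0.2333 = 1.1061 ≈ 1.11
exp(−rT) = exp(−0.055·0.5) = 0.9729
N(−d₂) = N(-1.11) = 0.1335;  N(−d₁) = N(-1.34) = 0.0901
P = 170·0.9729·0.1335 − 220·0.0901 = 22.0800 − 19.8220 = 2.2580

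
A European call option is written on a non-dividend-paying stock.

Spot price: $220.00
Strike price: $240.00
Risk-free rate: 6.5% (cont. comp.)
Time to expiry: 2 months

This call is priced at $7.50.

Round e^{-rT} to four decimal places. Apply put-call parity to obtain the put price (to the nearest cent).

$24.91

e^(−rT) = e^(−0.065·0.1667) = 0.9892
Put-call parity: C − P = S − K·e^(−rT) = 220 − 240·0.9892 = 220 − 237.4080 = -17.4080
P = C − (C − P) = 7.50 − (-17.4080) = 24.9080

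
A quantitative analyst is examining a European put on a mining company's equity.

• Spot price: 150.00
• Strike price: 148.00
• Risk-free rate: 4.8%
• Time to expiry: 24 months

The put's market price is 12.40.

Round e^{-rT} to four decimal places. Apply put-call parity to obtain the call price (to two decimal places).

27.94

exp(−rT) = exp(−0.048·2) = 0.9085
Put-call parity: C − P = S − K·e^(−rT) = 150 − 148·0.9085 = 150 − 134.4580 = 15.5420
C = P + (C − P) = 12.40 + (15.5420) = 27.9420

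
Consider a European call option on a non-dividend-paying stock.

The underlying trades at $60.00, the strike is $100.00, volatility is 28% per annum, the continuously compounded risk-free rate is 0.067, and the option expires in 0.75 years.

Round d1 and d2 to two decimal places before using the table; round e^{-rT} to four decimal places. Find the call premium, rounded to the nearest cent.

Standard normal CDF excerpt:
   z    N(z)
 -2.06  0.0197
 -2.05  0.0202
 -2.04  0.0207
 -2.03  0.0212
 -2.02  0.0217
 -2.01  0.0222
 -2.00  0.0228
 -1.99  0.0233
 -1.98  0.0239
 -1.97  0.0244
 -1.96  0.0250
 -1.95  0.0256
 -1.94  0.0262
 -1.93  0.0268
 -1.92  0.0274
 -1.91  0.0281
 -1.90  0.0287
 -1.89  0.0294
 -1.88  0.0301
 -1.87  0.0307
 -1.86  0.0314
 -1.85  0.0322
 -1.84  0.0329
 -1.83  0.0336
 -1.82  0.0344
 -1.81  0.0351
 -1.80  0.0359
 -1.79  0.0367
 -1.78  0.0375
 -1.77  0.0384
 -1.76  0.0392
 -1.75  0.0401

$0.19

T = 0.75;  σ√T = 0.2425
d₁ = [ln(60/100) + (0.067 + ½·0.28²)·0.75] / (σ√T) = (-0.5108 + 0.0797) / 0.2425 = -1.7781 which rounds to -1.78
d₂ = -1.7781 − 0.2425 = -2.0206 which rounds to -2.02
exp(−rT) = exp(−0.067·0.75) = 0.9510
C = 60·N(-1.78) − 100·0.9510·N(-2.02) = 60·0.0375 − 100·0.9510·0.0217 = 2.2500 − 2.0637 = 0.1863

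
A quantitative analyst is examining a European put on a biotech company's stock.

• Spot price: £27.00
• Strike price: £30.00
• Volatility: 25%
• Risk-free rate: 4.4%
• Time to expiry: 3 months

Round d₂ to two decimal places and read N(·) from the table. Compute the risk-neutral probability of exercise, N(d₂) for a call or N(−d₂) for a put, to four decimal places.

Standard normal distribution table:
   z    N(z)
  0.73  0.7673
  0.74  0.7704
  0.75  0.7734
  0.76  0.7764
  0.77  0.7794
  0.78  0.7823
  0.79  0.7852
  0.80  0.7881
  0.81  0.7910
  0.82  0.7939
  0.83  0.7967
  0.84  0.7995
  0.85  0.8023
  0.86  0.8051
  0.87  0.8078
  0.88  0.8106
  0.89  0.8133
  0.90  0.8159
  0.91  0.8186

0.7939

σ√T = 0.25 × 0.5000 = 0.1250
d₁ = [ln(27/30) + (0.044 + 0.25²/2)·0.25] / 0.1250 = [-0.1054 + 0.0188] / 0.1250 = -0.6924 → -0.69
d₂ = d₁ − σ√T = -0.6924 − 0.1250 = -0.8174 → -0.82
Risk-neutral Pr[S_T < K] = N(−d₂) = N(0.82) = 0.7939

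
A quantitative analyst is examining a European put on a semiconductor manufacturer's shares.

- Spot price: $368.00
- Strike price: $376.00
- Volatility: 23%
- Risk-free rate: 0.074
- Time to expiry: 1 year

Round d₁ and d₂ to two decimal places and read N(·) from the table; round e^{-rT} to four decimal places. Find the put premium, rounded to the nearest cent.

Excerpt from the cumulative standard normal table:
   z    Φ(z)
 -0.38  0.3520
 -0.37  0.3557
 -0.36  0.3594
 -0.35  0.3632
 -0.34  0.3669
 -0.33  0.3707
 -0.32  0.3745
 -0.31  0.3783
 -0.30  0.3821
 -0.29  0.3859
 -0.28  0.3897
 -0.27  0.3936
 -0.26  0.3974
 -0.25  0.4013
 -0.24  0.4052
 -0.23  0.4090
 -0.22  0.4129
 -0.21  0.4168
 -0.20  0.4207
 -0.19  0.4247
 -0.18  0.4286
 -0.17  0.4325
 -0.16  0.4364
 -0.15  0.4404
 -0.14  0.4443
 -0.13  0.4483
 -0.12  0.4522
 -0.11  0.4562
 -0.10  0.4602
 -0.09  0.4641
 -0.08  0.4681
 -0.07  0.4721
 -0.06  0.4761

$24.28

σ√T = 0.23 × 1.0000 = 0.2300
d₁ = [ln(368/376) + (0.074 + 0.23²/2)·1] / 0.2300 = [-0.0215 + 0.1004] / 0.2300 = 0.3432 ⇒ 0.34
d₂ = d₁ − σ√T = 0.3432 − 0.2300 = 0.1132 ⇒ 0.11
exp(−rT) = exp(−0.074·1) = 0.9287
N(−d₂) = N(-0.11) = 0.4562;  N(−d₁) = N(-0.34) = 0.3669
P = 376·0.9287·0.4562 − 368·0.3669 = 159.3010 − 135.0192 = 24.2818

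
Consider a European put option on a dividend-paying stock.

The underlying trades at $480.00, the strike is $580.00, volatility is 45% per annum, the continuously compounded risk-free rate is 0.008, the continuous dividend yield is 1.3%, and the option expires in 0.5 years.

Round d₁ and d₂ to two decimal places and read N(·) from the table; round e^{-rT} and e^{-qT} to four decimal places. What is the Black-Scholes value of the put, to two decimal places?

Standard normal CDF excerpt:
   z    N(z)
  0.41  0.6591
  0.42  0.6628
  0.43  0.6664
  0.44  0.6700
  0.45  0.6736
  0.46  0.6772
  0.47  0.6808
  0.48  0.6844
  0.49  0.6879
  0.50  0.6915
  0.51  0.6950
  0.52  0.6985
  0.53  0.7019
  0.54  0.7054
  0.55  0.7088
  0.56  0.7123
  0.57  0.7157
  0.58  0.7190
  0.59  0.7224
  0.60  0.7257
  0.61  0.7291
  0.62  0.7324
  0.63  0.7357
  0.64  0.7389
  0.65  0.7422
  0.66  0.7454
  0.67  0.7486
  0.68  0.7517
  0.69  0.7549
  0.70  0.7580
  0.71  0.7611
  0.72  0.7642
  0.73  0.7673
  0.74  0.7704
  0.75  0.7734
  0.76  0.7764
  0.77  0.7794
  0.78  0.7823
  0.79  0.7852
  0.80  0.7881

σ√T = 0.45·√0.5 = 0.3182
d₁ = [ln(480/580) + (0.008 − 0.013 + 0.45²/2)·0.5] / 0.3182 = [-0.1892 + 0.0481] / 0.3182 = -0.4435 ≈ -0.44
d₂ = d₁ − σ√T = -0.4435 − 0.3182 = -0.7617 ≈ -0.76
e^(−qT) = e^(−0.013·0.5) = 0.9935;  e^(−rT) = e^(−0.008·0.5) = 0.9960
N(−d₂) = N(0.76) = 0.7764;  N(−d₁) = N(0.44) = 0.6700
P = 580·0.9960·0.7764 − 480·0.9935·0.6700 = 448.5108 − 319.5096 = 129.0012

$129.00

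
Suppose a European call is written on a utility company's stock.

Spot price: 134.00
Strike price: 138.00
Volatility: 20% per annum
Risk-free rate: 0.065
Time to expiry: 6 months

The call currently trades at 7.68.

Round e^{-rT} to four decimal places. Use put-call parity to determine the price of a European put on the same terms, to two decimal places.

7.26

e^(−rT) = e^(−0.065·0.5) = 0.9680
Put-call parity: C − P = S − K·e^(−rT) = 134 − 138·0.9680 = 134 − 133.5840 = 0.4160
P = C − (C − P) = 7.68 − (0.4160) = 7.2640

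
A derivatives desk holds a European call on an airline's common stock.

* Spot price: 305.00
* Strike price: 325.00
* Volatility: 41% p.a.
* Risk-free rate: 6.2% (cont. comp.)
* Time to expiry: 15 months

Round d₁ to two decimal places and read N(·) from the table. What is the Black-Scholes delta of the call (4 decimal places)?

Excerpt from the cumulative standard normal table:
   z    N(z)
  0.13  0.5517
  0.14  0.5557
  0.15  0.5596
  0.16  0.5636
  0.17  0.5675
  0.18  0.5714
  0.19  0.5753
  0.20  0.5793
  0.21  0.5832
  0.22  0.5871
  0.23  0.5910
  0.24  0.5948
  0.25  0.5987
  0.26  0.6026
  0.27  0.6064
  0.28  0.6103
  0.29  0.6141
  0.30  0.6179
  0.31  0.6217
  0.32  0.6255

σ√T = 0.41 × 1.1180 = 0.4584
d₁ = [ln(305/325) + (0.062 + 0.41²/2)·1.25] / 0.4584 = [-0.0635 + 0.1826] / 0.4584 = 0.2597 ⇒ 0.26
N(d₁) = N(0.26) = 0.6026
Δ_call = N(d₁) = 0.6026

0.6026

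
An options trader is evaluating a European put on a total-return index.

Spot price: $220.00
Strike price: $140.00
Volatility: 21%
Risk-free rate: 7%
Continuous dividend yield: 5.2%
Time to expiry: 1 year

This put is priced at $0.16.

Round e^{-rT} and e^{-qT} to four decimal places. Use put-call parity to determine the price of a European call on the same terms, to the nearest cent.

e^(−qT) = e^(−0.052·1) = 0.9493;  e^(−rT) = e^(−0.07·1) = 0.9324
Put-call parity: C − P = S·e^(−qT) − K·e^(−rT) = 220·0.9493 − 140·0.9324 = 208.8460 − 130.5360 = 78.3100
C = P + (C − P) = 0.16 + (78.3100) = 78.4700

$78.47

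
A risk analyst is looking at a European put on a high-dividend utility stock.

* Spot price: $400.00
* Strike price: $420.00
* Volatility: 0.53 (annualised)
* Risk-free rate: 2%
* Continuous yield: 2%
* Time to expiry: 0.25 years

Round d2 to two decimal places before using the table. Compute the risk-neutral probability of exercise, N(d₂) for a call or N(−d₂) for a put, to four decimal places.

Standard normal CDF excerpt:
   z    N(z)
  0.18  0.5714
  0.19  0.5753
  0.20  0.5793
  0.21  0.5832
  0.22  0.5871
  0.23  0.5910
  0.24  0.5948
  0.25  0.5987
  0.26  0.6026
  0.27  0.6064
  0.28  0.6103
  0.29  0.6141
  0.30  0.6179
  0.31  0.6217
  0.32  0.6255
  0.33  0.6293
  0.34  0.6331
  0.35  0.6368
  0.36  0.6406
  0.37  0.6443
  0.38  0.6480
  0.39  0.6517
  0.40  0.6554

σ√T = 0.53 × 0.5000 = 0.2650
d₁ = [ln(400/420) + (0.02 − 0.02 + ½·0.53²)·0.25] / (σ√T) = (-0.0488 + 0.0351) / 0.2650 = -0.0516 → -0.05
d₂ = -0.0516 − 0.2650 = -0.3166 → -0.32
Risk-neutral Pr[S_T < K] = N(−d₂) = N(0.32) = 0.6255

0.6255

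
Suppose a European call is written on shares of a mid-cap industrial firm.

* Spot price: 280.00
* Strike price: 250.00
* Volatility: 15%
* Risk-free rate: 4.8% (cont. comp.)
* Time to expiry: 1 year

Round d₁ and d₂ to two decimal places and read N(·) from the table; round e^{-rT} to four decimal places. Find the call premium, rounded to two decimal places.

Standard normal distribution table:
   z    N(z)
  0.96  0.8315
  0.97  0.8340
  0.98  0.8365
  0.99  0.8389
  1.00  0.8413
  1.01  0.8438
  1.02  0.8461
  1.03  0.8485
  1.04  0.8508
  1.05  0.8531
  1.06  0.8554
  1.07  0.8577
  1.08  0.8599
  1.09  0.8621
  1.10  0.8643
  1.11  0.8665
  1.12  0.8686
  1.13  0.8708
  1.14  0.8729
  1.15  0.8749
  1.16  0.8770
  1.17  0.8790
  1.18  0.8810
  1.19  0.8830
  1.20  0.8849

44.51

σ√T = 0.15 × 1.0000 = 0.1500
ln(S/K) + (r + σ²/2)T = ln(280/250) + (0.048 + 0.15²/2)·1 = 0.1133 + 0.0592 = 0.1726
d₁ = 0.1726 / 0.1500 = 1.1505 which rounds to 1.15
d₂ = d₁ − σ√T = 1.1505 − 0.1500 = 1.0005 which rounds to 1.00
e^(−rT) = e^(−0.048·1) = 0.9531
N(d₁) = N(1.15) = 0.8749;  N(d₂) = N(1.00) = 0.8413
C = 280·0.8749 − 250·0.9531·0.8413 = 244.9720 − 200.4608 = 44.5112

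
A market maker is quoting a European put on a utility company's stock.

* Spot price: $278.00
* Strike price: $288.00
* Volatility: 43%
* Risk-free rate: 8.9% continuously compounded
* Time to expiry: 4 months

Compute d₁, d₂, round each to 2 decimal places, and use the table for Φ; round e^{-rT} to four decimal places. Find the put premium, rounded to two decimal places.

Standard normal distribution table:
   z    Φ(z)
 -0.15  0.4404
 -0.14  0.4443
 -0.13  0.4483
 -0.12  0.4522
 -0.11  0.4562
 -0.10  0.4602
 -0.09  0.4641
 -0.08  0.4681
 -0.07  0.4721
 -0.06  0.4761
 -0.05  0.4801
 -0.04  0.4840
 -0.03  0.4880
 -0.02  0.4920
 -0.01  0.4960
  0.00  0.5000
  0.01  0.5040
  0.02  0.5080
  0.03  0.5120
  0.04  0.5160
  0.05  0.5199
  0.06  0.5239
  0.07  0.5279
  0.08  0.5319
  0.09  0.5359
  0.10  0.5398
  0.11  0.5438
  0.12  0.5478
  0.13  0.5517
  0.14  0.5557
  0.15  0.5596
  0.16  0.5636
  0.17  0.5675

σ√T = 0.43 × 0.5774 = 0.2483
ln(S/K) + (r + σ²/2)T = ln(278/288) + (0.089 + 0.43²/2)·0.3333 = -0.0353 + 0.0605 = 0.0251
d₁ = 0.0251 / 0.2483 = 0.1013 which rounds to 0.10
d₂ = d₁ − σ√T = 0.1013 − 0.2483 = -0.1470 which rounds to -0.15
exp(−rT) = exp(−0.089·0.3333) = 0.9708
N(−d₂) = N(0.15) = 0.5596;  N(−d₁) = N(-0.10) = 0.4602
P = 288·0.9708·0.5596 − 278·0.4602 = 156.4588 − 127.9356 = 28.5232

$28.52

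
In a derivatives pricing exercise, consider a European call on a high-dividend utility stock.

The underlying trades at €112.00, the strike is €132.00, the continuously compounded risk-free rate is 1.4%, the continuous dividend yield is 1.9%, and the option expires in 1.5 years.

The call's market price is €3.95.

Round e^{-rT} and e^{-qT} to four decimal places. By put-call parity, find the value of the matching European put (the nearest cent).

exp(−qT) = exp(−0.019·1.5) = 0.9719;  exp(−rT) = exp(−0.014·1.5) = 0.9792
Put-call parity: C − P = S·e^(−qT) − K·e^(−rT) = 112·0.9719 − 132·0.9792 = 108.8528 − 129.2544 = -20.4016
P = C − (C − P) = 3.95 − (-20.4016) = 24.3516

€24.35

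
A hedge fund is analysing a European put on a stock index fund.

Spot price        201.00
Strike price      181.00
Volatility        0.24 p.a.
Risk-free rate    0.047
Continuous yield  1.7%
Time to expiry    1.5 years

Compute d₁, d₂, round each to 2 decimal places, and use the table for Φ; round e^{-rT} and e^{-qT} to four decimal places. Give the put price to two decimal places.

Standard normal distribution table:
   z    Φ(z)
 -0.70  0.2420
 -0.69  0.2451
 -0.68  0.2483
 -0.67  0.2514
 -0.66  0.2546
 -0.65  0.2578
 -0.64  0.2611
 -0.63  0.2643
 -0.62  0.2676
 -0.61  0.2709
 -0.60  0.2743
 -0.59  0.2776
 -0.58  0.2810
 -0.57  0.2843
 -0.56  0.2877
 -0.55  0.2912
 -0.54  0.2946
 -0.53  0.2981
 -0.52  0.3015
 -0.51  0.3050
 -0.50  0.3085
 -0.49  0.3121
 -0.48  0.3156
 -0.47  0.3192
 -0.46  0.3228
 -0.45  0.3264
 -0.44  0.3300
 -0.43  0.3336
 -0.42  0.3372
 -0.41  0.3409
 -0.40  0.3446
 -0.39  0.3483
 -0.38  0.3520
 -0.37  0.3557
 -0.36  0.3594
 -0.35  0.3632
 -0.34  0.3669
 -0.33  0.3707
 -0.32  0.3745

10.74

σ√T = 0.24·√1.5 = 0.2939
d₁ = [ln(201/181) + (0.047 − 0.017 + 0.24²/2)·1.5] / 0.2939 = [0.1048 + 0.0882] / 0.2939 = 0.6566 ≈ 0.66
d₂ = d₁ − σ√T = 0.6566 − 0.2939 = 0.3627 ≈ 0.36
exp(−qT) = exp(−0.017·1.5) = 0.9748;  exp(−rT) = exp(−0.047·1.5) = 0.9319
P = 181·0.9319·N(-0.36) − 201·0.9748·N(-0.66) = 181·0.9319·0.3594 − 201·0.9748·0.2546 = 60.6214 − 49.8850 = 10.7364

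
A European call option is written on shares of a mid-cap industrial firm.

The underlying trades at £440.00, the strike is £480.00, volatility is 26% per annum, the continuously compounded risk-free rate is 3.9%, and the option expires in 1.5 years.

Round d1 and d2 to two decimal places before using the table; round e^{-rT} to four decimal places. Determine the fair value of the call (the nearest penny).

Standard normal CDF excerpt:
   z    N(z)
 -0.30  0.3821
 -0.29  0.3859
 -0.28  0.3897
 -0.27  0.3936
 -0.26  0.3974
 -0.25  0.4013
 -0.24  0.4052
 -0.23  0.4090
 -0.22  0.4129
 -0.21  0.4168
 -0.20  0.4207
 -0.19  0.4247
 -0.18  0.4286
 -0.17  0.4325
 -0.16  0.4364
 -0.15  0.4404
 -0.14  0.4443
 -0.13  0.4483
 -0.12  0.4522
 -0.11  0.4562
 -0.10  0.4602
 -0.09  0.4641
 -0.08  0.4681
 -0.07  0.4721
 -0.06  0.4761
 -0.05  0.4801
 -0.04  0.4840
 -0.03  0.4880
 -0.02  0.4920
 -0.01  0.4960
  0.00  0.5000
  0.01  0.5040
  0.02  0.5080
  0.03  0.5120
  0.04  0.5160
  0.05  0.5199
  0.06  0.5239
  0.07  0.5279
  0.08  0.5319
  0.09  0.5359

£50.59

σ√T = 0.26·√1.5 = 0.3184
d₁ = [ln(440/480) + (0.039 + 0.26²/2)·1.5] / 0.3184 = [-0.0870 + 0.1092] / 0.3184 = 0.0697 ≈ 0.07
d₂ = d₁ − σ√T = 0.0697 − 0.3184 = -0.2488 ≈ -0.25
e^(−rT) = e^(−0.039·1.5) = 0.9432
N(d₁) = N(0.07) = 0.5279;  N(d₂) = N(-0.25) = 0.4013
C = 440·0.5279 − 480·0.9432·0.4013 = 232.2760 − 181.6830 = 50.5930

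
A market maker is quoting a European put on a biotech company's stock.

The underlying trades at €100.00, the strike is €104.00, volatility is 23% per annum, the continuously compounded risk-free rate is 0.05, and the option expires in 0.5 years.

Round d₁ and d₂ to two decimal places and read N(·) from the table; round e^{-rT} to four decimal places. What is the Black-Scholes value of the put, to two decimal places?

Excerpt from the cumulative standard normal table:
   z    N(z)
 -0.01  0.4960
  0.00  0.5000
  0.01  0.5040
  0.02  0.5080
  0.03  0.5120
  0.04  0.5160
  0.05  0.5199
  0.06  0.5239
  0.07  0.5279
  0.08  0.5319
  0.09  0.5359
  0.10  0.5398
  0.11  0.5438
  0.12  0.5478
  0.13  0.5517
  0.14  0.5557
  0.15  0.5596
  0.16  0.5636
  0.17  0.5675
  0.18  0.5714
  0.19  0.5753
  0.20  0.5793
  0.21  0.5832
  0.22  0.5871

T = 0.5;  σ√T = 0.1626
ln(S/K) + (r + σ²/2)T = ln(100/104) + (0.05 + 0.23²/2)·0.5 = -0.0392 + 0.0382 = -0.0010
d₁ = -0.0010 / 0.1626 = -0.0061 → -0.01
d₂ = d₁ − σ√T = -0.0061 − 0.1626 = -0.1688 → -0.17
exp(−rT) = exp(−0.05·0.5) = 0.9753
P = 104·0.9753·N(0.17) − 100·N(0.01) = 104·0.9753·0.5675 − 100·0.5040 = 57.5622 − 50.4000 = 7.1622

€7.16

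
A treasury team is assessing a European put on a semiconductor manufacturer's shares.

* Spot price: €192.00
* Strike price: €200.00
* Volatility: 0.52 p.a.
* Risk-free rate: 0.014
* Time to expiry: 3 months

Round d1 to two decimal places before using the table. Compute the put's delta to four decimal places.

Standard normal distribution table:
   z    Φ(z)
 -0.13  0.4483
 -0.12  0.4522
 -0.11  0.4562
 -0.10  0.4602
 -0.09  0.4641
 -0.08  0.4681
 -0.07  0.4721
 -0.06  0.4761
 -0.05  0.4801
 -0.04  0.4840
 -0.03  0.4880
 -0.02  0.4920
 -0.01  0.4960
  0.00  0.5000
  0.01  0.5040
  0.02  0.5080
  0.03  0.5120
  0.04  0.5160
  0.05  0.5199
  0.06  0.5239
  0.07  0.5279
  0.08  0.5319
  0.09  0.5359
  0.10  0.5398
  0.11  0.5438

T = 0.25;  σ√T = 0.2600
d₁ = [ln(192/200) + (0.014 + 0.52²/2)·0.25] / 0.2600 = [-0.0408 + 0.0373] / 0.2600 = -0.0135 which rounds to -0.01
N(d₁) = N(-0.01) = 0.4960
Δ_put = N(d₁) − 1 = 0.4960 − 1 = -0.5040

-0.5040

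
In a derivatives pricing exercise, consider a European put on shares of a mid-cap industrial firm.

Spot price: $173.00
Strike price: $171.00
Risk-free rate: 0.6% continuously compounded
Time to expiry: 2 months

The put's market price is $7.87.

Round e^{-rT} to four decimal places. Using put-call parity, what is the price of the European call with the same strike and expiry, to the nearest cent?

exp(−rT) = exp(−0.006·0.1667) = 0.9990
Put-call parity: C − P = S − K·e^(−rT) = 173 − 171·0.9990 = 173 − 170.8290 = 2.1710
C = P + (C − P) = 7.87 + (2.1710) = 10.0410

$10.04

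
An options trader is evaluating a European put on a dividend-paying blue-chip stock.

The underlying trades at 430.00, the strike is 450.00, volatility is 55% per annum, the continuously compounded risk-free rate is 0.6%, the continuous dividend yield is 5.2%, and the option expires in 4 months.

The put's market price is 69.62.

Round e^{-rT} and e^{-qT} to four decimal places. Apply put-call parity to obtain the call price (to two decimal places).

exp(−qT) = exp(−0.052·0.3333) = 0.9828;  exp(−rT) = exp(−0.006·0.3333) = 0.9980
Put-call parity: C − P = S·e^(−qT) − K·e^(−rT) = 430·0.9828 − 450·0.9980 = 422.6040 − 449.1000 = -26.4960
C = P + (C − P) = 69.62 + (-26.4960) = 43.1240

43.12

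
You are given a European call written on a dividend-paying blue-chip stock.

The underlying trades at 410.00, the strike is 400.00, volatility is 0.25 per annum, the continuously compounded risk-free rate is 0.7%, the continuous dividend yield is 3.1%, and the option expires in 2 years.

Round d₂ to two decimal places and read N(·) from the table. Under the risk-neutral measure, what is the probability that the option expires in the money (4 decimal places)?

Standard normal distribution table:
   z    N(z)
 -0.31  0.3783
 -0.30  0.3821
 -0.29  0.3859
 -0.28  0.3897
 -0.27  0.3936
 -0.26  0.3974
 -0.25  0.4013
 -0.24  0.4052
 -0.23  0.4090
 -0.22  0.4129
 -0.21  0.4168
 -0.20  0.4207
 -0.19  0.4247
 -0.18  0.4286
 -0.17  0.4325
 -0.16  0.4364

σ√T = 0.25 × 1.4142 = 0.3536
d₁ = [ln(410/400) + (0.007 − 0.031 + 0.25²/2)·2] / 0.3536 = [0.0247 + 0.0145] / 0.3536 = 0.1109 ⇒ 0.11
d₂ = d₁ − σ√T = 0.1109 − 0.3536 = -0.2427 ⇒ -0.24
Risk-neutral Pr[S_T > K] = N(d₂) = N(-0.24) = 0.4052

0.4052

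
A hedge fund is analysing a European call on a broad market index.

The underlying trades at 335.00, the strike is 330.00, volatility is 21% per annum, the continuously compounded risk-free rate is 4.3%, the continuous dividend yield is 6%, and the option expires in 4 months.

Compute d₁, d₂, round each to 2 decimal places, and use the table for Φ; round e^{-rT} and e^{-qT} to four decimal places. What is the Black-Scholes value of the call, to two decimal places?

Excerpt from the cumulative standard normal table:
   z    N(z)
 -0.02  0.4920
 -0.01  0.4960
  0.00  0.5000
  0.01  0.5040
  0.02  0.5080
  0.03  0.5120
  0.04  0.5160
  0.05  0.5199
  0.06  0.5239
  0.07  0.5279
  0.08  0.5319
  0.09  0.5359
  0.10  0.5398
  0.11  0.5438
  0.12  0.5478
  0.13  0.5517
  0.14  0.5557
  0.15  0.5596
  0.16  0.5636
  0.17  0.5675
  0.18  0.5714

17.21

T = 0.3333;  σ√T = 0.1212
d₁ = [ln(335/330) + (0.043 − 0.06 + 0.21²/2)·0.3333] / 0.1212 = [0.0150 + 0.0017] / 0.1212 = 0.1379 ⇒ 0.14
d₂ = d₁ − σ√T = 0.1379 − 0.1212 = 0.0167 ⇒ 0.02
e^(−qT) = e^(−0.06·0.3333) = 0.9802;  e^(−rT) = e^(−0.043·0.3333) = 0.9858
C = 335·0.9802·N(0.14) − 330·0.9858·N(0.02) = 335·0.9802·0.5557 − 330·0.9858·0.5080 = 182.4735 − 165.2595 = 17.2140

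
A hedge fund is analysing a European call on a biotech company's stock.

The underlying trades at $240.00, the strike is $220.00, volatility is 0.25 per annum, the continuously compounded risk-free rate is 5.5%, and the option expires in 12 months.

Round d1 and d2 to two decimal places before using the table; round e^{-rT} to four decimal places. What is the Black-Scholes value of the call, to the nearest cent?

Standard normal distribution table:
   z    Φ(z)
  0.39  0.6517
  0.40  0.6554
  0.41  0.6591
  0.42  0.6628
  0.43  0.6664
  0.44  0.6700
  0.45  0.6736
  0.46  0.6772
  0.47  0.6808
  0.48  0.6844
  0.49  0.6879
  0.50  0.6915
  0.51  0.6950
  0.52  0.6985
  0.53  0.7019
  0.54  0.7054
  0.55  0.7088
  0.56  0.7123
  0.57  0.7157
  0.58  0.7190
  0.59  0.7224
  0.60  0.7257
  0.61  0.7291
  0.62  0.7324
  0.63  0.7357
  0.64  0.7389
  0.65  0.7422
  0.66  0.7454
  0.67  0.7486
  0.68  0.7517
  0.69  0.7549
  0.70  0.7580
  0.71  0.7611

$41.66

T = 1;  σ√T = 0.2500
d₁ = [ln(240/220) + (0.055 + 0.25²/2)·1] / 0.2500 = [0.0870 + 0.0862] / 0.2500 = 0.6930 which rounds to 0.69
d₂ = d₁ − σ√T = 0.6930 − 0.2500 = 0.4430 which rounds to 0.44
exp(−rT) = exp(−0.055·1) = 0.9465
C = 240·N(0.69) − 220·0.9465·N(0.44) = 240·0.7549 − 220·0.9465·0.6700 = 181.1760 − 139.5141 = 41.6619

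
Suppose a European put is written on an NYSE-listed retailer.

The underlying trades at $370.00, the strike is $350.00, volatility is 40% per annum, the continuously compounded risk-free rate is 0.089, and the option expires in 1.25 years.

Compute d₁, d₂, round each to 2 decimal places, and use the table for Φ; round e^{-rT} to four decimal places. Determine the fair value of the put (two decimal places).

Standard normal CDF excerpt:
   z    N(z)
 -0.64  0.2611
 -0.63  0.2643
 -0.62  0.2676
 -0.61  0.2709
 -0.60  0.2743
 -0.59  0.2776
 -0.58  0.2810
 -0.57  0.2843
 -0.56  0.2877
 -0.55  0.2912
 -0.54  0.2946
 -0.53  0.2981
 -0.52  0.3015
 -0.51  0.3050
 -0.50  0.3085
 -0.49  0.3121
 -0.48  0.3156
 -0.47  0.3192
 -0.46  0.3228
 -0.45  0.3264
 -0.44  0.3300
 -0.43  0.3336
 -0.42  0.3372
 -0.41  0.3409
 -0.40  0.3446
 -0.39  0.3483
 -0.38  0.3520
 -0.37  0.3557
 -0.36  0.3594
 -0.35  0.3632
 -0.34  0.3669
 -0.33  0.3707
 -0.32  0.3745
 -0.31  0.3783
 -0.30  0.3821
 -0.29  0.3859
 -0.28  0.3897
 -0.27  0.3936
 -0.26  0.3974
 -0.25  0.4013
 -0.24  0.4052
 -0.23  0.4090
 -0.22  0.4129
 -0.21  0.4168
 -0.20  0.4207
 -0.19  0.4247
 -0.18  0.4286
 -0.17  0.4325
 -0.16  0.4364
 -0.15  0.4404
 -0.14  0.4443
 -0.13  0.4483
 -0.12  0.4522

$36.42

T = 1.25;  σ√T = 0.4472
d₁ = [ln(370/350) + (0.089 + ½·0.4²)·1.25] / (σ√T) = (0.0556 + 0.2113) / 0.4472 = 0.5966 ⇒ 0.60
d₂ = 0.5966 − 0.4472 = 0.1494 ⇒ 0.15
exp(−rT) = exp(−0.089·1.25) = 0.8947
N(−d₂) = N(-0.15) = 0.4404;  N(−d₁) = N(-0.60) = 0.2743
P = 350·0.8947·0.4404 − 370·0.2743 = 137.9091 − 101.4910 = 36.4181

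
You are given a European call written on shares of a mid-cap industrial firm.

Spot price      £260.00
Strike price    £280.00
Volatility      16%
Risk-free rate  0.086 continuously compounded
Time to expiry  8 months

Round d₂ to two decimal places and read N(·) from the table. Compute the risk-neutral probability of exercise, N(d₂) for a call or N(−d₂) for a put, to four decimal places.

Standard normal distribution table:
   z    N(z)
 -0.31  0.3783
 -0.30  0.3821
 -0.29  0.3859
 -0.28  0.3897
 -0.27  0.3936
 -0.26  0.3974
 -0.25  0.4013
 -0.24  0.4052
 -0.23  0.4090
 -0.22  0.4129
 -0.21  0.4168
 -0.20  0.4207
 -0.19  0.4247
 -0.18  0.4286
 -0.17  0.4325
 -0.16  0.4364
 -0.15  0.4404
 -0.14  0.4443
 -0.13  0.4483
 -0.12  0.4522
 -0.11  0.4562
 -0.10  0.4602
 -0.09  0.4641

T = 0.6667;  σ√T = 0.1306
d₁ = [ln(260/280) + (0.086 + 0.16²/2)·0.6667] / 0.1306 = [-0.0741 + 0.0659] / 0.1306 = -0.0631 ≈ -0.06
d₂ = d₁ − σ√T = -0.0631 − 0.1306 = -0.1937 ≈ -0.19
Risk-neutral Pr[S_T > K] = N(d₂) = N(-0.19) = 0.4247

0.4247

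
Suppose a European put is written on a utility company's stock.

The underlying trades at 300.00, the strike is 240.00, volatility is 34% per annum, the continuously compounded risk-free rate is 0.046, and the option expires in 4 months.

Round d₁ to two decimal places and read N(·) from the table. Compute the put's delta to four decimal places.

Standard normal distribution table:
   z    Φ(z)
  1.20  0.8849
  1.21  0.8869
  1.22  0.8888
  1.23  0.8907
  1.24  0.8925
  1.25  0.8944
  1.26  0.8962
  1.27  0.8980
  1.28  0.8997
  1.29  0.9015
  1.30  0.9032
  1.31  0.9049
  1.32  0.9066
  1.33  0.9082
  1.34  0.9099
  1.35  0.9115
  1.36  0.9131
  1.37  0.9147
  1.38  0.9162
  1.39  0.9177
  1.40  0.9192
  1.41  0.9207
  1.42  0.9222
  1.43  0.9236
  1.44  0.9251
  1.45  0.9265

-0.0951

T = 0.3333;  σ√T = 0.1963
d₁ = [ln(300/240) + (0.046 + 0.34²/2)·0.3333] / 0.1963 = [0.2231 + 0.0346] / 0.1963 = 1.3130 ⇒ 1.31
N(d₁) = N(1.31) = 0.9049
Δ_put = N(d₁) − 1 = 0.9049 − 1 = -0.0951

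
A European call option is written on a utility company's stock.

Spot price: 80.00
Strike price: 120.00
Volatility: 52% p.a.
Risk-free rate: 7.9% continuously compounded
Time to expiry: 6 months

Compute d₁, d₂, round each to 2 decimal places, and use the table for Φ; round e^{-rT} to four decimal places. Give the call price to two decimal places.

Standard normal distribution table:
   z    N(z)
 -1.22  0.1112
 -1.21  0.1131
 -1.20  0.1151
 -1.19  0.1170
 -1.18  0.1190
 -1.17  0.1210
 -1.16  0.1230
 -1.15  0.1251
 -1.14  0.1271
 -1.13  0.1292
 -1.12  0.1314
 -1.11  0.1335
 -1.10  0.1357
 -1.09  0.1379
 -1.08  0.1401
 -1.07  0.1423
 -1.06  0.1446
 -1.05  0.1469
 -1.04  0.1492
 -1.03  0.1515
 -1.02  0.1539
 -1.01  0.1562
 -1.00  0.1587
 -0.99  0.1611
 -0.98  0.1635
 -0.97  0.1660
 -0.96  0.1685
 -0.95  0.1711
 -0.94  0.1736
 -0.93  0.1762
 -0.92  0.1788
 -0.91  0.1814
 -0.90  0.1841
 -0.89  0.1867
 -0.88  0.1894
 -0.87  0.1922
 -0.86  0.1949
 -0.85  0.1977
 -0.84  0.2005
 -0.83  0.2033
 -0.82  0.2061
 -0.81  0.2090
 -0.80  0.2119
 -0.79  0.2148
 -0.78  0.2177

σ√T = 0.52·√0.5 = 0.3677
d₁ = [ln(80/120) + (0.079 + 0.52²/2)·0.5] / 0.3677 = [-0.4055 + 0.1071] / 0.3677 = -0.8114 ⇒ -0.81
d₂ = d₁ − σ√T = -0.8114 − 0.3677 = -1.1791 ⇒ -1.18
exp(−rT) = exp(−0.079·0.5) = 0.9613
C = 80·N(-0.81) − 120·0.9613·N(-1.18) = 80·0.2090 − 120·0.9613·0.1190 = 16.7200 − 13.7274 = 2.9926

2.99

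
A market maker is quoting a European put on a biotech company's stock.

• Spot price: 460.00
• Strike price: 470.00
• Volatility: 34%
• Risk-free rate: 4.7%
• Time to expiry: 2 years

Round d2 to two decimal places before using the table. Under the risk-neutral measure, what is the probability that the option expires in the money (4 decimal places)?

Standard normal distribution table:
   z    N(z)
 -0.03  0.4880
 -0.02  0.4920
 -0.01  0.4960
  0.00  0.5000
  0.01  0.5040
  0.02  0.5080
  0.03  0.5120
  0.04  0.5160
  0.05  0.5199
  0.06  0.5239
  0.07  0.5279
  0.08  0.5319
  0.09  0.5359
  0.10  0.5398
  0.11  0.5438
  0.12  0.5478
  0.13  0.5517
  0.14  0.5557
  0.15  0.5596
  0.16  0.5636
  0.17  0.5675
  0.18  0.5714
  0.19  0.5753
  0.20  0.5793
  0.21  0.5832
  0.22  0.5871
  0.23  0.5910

σ√T = 0.34·√2 = 0.4808
d₁ = [ln(460/470) + (0.047 + 0.34²/2)·2] / 0.4808 = [-0.0215 + 0.2096] / 0.4808 = 0.3912 ≈ 0.39
d₂ = d₁ − σ√T = 0.3912 − 0.4808 = -0.0896 ≈ -0.09
Risk-neutral Pr[S_T < K] = N(−d₂) = N(0.09) = 0.5359

0.5359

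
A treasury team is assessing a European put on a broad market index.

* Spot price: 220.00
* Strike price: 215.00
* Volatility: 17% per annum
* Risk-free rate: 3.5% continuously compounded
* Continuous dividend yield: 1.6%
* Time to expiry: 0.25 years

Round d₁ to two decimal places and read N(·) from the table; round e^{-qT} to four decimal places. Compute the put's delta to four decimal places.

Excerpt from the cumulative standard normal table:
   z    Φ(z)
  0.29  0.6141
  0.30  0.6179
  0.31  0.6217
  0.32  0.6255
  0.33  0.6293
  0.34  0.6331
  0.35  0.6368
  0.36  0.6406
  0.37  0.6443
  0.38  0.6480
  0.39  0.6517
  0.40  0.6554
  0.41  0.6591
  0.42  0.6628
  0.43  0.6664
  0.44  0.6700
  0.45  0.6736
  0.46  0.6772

σ√T = 0.17·√0.25 = 0.0850
d₁ = [ln(220/215) + (0.035 − 0.016 + ½·0.17²)·0.25] / (σ√T) = (0.0230 + 0.0084) / 0.0850 = 0.3688 → 0.37
N(d₁) = N(0.37) = 0.6443
Δ_put = e^(−qT)·(N(d₁) − 1) = 0.9960·(0.6443 − 1) = -0.3543

-0.3543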